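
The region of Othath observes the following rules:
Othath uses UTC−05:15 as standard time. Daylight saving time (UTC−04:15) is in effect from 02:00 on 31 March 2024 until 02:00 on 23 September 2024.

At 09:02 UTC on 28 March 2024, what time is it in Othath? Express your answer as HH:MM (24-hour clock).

At the standard offset (UTC−05:15), 09:02 UTC − 5h15m = 03:47 Othath standard time.
Daylight saving runs 31 March – 23 September; the standard-time date in Othath, 28 March 2024, is outside that window, so Othath is on standard time at UTC−05:15.
09:02 UTC − 5h15m = 03:47 local.

03:47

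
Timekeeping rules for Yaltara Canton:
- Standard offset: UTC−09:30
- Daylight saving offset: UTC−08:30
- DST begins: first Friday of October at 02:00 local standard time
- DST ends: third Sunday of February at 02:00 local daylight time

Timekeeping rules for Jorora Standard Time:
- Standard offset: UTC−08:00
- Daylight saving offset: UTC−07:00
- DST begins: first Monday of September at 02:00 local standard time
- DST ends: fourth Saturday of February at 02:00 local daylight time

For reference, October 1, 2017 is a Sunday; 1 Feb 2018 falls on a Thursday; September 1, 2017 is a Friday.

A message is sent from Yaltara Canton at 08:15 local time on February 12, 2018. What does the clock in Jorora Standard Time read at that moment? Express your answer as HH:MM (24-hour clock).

09:45

1 October 2017 is a Sunday, so the first Friday is October 6.
1 February 2018 is a Thursday, so the first Sunday is February 4 and the third is February 18.
Daylight saving runs 6 October 2017 – 18 February 2018; February 12, 2018 is inside that window, so Yaltara Canton is at UTC−08:30.
08:15 Yaltara Canton + 8h30m = 16:45 UTC.
1 September 2017 is a Friday, so the first Monday is September 4.
1 February 2018 is a Thursday, so the first Saturday is February 3 and the fourth is February 24.
At the standard offset (UTC−08:00), 16:45 UTC − 8h = 08:45 Jorora Standard Time standard time.
Daylight saving runs 4 September 2017 – 24 February 2018; the standard-time date in Jorora Standard Time, February 12, 2018, is inside that window, so Jorora Standard Time is at UTC−07:00.
16:45 UTC − 7h = 09:45 Jorora Standard Time.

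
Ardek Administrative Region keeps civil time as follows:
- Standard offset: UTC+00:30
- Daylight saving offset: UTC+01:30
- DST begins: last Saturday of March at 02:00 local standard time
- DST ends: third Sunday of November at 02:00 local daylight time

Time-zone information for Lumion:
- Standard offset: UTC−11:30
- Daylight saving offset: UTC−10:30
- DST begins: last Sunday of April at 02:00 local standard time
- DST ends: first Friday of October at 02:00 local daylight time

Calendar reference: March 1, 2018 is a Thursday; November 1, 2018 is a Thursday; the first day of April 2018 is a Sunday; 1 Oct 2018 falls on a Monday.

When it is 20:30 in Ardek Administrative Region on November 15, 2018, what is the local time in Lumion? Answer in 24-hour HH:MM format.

1 March 2018 is a Thursday, so Saturdays fall on 3, 10, 17, 24, 31; the last is March 31.
1 November 2018 is a Thursday, so the first Sunday is November 4 and the third is November 18.
Daylight saving runs 31 March – 18 November; November 15, 2018 is inside that window, so Ardek Administrative Region is at UTC+01:30.
20:30 Ardek Administrative Region − 1h30m = 19:00 UTC.
1 April 2018 is a Sunday, so Sundays fall on 1, 8, 15, 22, 29; the last is April 29.
1 October 2018 is a Monday, so the first Friday is October 5.
At the standard offset (UTC−11:30), 19:00 UTC − 11h30m = 07:30 Lumion standard time.
Daylight saving runs 29 April – 5 October; the standard-time date in Lumion, November 15, 2018, is outside that window, so Lumion is on standard time at UTC−11:30.
19:00 UTC − 11h30m = 07:30 Lumion.

07:30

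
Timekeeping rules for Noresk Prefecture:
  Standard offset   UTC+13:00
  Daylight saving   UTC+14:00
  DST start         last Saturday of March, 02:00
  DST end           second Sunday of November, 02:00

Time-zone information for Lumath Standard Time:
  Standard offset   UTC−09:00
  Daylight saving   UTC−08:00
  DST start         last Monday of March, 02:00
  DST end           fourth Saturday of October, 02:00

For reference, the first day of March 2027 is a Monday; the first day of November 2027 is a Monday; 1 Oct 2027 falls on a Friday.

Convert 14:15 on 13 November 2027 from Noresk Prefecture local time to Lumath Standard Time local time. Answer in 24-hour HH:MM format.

15:15

1 March 2027 is a Monday, so Saturdays fall on 6, 13, 20, 27; the last is March 27.
1 November 2027 is a Monday, so the first Sunday is November 7 and the second is November 14.
13 November 2027 lies within the daylight-saving period (27 March – 14 November), so Noresk Prefecture is on daylight time, UTC+14:00.
14:15 Noresk Prefecture − 14h = 00:15 UTC.
1 March 2027 is a Monday, so Mondays fall on 1, 8, 15, 22, 29; the last is March 29.
1 October 2027 is a Friday, so the first Saturday is October 2 and the fourth is October 23.
At the standard offset (UTC−09:00), 00:15 UTC − 9h = 15:15 Lumath Standard Time standard time (rolling into the previous day, 12 November 2027).
Daylight saving runs 29 March – 23 October; the standard-time date in Lumath Standard Time, 12 November 2027, is outside that window, so Lumath Standard Time is on standard time at UTC−09:00.
00:15 UTC − 9h = 15:15 Lumath Standard Time (rolling into the previous day, 12 November 2027).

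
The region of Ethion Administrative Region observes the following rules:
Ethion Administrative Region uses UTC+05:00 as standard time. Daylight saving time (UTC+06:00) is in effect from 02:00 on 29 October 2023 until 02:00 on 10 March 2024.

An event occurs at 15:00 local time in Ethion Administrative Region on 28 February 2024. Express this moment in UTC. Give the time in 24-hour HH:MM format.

28 February 2024 falls between 29 October 2023 and 10 March 2024, so daylight saving is in effect and Ethion Administrative Region is at UTC+06:00.
15:00 local − 6h = 09:00 UTC.

09:00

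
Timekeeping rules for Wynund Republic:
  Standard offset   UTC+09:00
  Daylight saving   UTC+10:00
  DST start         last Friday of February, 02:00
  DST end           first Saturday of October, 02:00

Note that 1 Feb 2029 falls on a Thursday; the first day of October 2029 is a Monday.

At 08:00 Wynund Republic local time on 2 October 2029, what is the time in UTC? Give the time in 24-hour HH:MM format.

1 February 2029 is a Thursday, so Fridays fall on 2, 9, 16, 23; the last is February 23.
1 October 2029 is a Monday, so the first Saturday is October 6.
Daylight saving runs 23 February – 6 October; 2 October 2029 is inside that window, so Wynund Republic is at UTC+10:00.
08:00 local − 10h = 22:00 UTC (rolling into the previous day, 1 October 2029).

22:00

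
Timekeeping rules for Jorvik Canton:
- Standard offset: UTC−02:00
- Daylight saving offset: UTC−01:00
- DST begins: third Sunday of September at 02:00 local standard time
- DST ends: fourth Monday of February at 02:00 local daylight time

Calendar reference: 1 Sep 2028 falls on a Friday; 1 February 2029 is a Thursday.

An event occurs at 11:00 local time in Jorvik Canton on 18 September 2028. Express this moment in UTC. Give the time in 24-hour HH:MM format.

1 September 2028 is a Friday, so the first Sunday is September 3 and the third is September 17.
1 February 2029 is a Thursday, so the first Monday is February 5 and the fourth is February 26.
Daylight saving runs 17 September 2028 – 26 February 2029; 18 September 2028 is inside that window, so Jorvik Canton is at UTC−01:00.
11:00 local + 1h = 12:00 UTC.

12:00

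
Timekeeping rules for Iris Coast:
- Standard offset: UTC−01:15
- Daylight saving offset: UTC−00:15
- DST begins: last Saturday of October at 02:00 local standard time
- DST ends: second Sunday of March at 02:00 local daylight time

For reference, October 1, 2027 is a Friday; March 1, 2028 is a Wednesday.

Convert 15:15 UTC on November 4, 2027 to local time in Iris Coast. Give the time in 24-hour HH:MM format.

1 October 2027 is a Friday, so Saturdays fall on 2, 9, 16, 23, 30; the last is October 30.
1 March 2028 is a Wednesday, so the first Sunday is March 5 and the second is March 12.
At the standard offset (UTC−01:15), 15:15 UTC − 1h15m = 14:00 Iris Coast standard time.
The standard-time date in Iris Coast, November 4, 2027, lies within the daylight-saving period (30 October 2027 – 12 March 2028), so Iris Coast is on daylight time, UTC−00:15.
15:15 UTC − 0h15m = 15:00 local.

15:00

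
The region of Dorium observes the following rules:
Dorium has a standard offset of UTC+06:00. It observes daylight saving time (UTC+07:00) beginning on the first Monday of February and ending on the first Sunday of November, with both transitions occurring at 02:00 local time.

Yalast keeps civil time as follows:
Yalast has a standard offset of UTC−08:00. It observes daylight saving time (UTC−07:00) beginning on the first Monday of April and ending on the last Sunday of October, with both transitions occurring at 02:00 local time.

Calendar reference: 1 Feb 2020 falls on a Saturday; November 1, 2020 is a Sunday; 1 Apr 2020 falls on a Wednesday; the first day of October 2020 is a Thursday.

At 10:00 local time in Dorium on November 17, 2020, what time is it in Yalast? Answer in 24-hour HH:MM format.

1 February 2020 is a Saturday, so the first Monday is February 3.
1 November 2020 is a Sunday, so the first Sunday is November 1.
November 17, 2020 does not fall between 3 February and 1 November, so daylight saving is not in effect and Dorium is at UTC+06:00.
10:00 Dorium − 6h = 04:00 UTC.
1 April 2020 is a Wednesday, so the first Monday is April 6.
1 October 2020 is a Thursday, so Sundays fall on 4, 11, 18, 25; the last is October 25.
At the standard offset (UTC−08:00), 04:00 UTC − 8h = 20:00 Yalast standard time (rolling into the previous day, 16 November 2020).
The standard-time date in Yalast, November 16, 2020, is outside the daylight-saving period (6 April – 25 October), so Yalast is on standard time, UTC−08:00.
04:00 UTC − 8h = 20:00 Yalast (rolling into the previous day, 16 November 2020).

20:00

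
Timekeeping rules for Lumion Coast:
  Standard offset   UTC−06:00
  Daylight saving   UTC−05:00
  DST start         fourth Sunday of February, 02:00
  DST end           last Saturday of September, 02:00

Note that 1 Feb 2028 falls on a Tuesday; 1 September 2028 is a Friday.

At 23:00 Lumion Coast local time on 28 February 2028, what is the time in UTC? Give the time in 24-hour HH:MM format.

1 February 2028 is a Tuesday, so the first Sunday is February 6 and the fourth is February 27.
1 September 2028 is a Friday, so Saturdays fall on 2, 9, 16, 23, 30; the last is September 30.
28 February 2028 lies within the daylight-saving period (27 February – 30 September), so Lumion Coast is on daylight time, UTC−05:00.
23:00 local + 5h = 04:00 UTC (rolling into the next day, 29 February 2028).

04:00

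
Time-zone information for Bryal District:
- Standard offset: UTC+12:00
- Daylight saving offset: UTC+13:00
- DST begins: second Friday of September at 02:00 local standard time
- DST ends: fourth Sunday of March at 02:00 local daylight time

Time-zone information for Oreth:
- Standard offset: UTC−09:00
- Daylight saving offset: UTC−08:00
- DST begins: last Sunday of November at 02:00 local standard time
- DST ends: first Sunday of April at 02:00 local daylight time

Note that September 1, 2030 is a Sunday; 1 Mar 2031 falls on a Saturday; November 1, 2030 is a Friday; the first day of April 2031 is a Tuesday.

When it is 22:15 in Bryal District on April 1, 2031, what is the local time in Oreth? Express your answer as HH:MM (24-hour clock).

02:15

1 September 2030 is a Sunday, so the first Friday is September 6 and the second is September 13.
1 March 2031 is a Saturday, so the first Sunday is March 2 and the fourth is March 23.
Daylight saving runs 13 September 2030 – 23 March 2031; April 1, 2031 is outside that window, so Bryal District is on standard time at UTC+12:00.
22:15 Bryal District − 12h = 10:15 UTC.
1 November 2030 is a Friday, so Sundays fall on 3, 10, 17, 24; the last is November 24.
1 April 2031 is a Tuesday, so the first Sunday is April 6.
At the standard offset (UTC−09:00), 10:15 UTC − 9h = 01:15 Oreth standard time.
The standard-time date in Oreth, April 1, 2031, lies within the daylight-saving period (24 November 2030 – 6 April 2031), so Oreth is on daylight time, UTC−08:00.
10:15 UTC − 8h = 02:15 Oreth.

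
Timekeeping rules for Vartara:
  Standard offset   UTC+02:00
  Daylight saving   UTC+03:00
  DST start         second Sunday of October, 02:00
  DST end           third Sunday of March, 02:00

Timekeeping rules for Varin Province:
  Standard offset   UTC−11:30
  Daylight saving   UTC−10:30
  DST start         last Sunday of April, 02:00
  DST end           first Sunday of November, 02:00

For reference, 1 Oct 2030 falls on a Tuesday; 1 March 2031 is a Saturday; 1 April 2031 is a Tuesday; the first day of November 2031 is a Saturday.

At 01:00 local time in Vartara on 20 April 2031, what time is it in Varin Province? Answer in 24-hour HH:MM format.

11:30

1 October 2030 is a Tuesday, so the first Sunday is October 6 and the second is October 13.
1 March 2031 is a Saturday, so the first Sunday is March 2 and the third is March 16.
20 April 2031 is outside the daylight-saving period (13 October 2030 – 16 March 2031), so Vartara is on standard time, UTC+02:00.
01:00 Vartara − 2h = 23:00 UTC (rolling into the previous day, 19 April 2031).
1 April 2031 is a Tuesday, so Sundays fall on 6, 13, 20, 27; the last is April 27.
1 November 2031 is a Saturday, so the first Sunday is November 2.
At the standard offset (UTC−11:30), 23:00 UTC − 11h30m = 11:30 Varin Province standard time.
The standard-time date in Varin Province, 19 April 2031, does not fall between 27 April and 2 November, so daylight saving is not in effect and Varin Province is at UTC−11:30.
23:00 UTC − 11h30m = 11:30 Varin Province.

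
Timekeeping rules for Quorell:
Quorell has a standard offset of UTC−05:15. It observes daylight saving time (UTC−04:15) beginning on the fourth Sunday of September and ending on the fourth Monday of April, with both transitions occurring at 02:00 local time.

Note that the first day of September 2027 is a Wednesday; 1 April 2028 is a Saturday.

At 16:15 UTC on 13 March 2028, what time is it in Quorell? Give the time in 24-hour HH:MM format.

1 September 2027 is a Wednesday, so the first Sunday is September 5 and the fourth is September 26.
1 April 2028 is a Saturday, so the first Monday is April 3 and the fourth is April 24.
At the standard offset (UTC−05:15), 16:15 UTC − 5h15m = 11:00 Quorell standard time.
The standard-time date in Quorell, 13 March 2028, lies within the daylight-saving period (26 September 2027 – 24 April 2028), so Quorell is on daylight time, UTC−04:15.
16:15 UTC − 4h15m = 12:00 local.

12:00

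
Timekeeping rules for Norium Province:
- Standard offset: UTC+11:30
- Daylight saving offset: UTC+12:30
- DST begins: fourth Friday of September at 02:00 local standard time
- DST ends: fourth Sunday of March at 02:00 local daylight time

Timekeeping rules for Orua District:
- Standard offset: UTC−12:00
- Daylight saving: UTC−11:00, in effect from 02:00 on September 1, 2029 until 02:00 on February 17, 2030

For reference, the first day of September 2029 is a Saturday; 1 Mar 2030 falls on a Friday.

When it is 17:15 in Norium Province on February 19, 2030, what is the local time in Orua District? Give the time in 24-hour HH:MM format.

1 September 2029 is a Saturday, so the first Friday is September 7 and the fourth is September 28.
1 March 2030 is a Friday, so the first Sunday is March 3 and the fourth is March 24.
February 19, 2030 lies within the daylight-saving period (28 September 2029 – 24 March 2030), so Norium Province is on daylight time, UTC+12:30.
17:15 Norium Province − 12h30m = 04:45 UTC.
At the standard offset (UTC−12:00), 04:45 UTC − 12h = 16:45 Orua District standard time (rolling into the previous day, 18 February 2030).
The standard-time date in Orua District, February 18, 2030, is outside the daylight-saving period (1 September 2029 – 17 February 2030), so Orua District is on standard time, UTC−12:00.
04:45 UTC − 12h = 16:45 Orua District (rolling into the previous day, 18 February 2030).

16:45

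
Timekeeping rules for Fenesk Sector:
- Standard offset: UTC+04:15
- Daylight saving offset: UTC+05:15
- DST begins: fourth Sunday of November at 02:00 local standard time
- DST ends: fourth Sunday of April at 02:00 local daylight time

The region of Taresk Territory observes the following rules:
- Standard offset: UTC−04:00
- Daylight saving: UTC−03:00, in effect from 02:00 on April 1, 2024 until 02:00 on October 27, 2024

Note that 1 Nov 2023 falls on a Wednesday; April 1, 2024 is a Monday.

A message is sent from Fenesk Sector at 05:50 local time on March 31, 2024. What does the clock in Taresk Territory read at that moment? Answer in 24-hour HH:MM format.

1 November 2023 is a Wednesday, so the first Sunday is November 5 and the fourth is November 26.
1 April 2024 is a Monday, so the first Sunday is April 7 and the fourth is April 28.
March 31, 2024 lies within the daylight-saving period (26 November 2023 – 28 April 2024), so Fenesk Sector is on daylight time, UTC+05:15.
05:50 Fenesk Sector − 5h15m = 00:35 UTC.
At the standard offset (UTC−04:00), 00:35 UTC − 4h = 20:35 Taresk Territory standard time (rolling into the previous day, 30 March 2024).
Daylight saving runs 1 April – 27 October; the standard-time date in Taresk Territory, March 30, 2024, is outside that window, so Taresk Territory is on standard time at UTC−04:00.
00:35 UTC − 4h = 20:35 Taresk Territory (rolling into the previous day, 30 March 2024).

20:35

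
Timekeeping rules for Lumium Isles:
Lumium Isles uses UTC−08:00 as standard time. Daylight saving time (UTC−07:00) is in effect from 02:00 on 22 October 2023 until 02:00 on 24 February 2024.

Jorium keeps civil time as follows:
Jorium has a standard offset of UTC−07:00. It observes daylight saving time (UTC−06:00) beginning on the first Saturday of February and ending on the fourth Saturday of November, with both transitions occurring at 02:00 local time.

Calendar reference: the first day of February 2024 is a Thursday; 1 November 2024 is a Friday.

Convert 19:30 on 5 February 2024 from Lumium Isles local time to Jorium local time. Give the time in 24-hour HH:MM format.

5 February 2024 lies within the daylight-saving period (22 October 2023 – 24 February 2024), so Lumium Isles is on daylight time, UTC−07:00.
19:30 Lumium Isles + 7h = 02:30 UTC (rolling into the next day, 6 February 2024).
1 February 2024 is a Thursday, so the first Saturday is February 3.
1 November 2024 is a Friday, so the first Saturday is November 2 and the fourth is November 23.
At the standard offset (UTC−07:00), 02:30 UTC − 7h = 19:30 Jorium standard time (rolling into the previous day, 5 February 2024).
The standard-time date in Jorium, 5 February 2024, falls between 3 February and 23 November, so daylight saving is in effect and Jorium is at UTC−06:00.
02:30 UTC − 6h = 20:30 Jorium (rolling into the previous day, 5 February 2024).

20:30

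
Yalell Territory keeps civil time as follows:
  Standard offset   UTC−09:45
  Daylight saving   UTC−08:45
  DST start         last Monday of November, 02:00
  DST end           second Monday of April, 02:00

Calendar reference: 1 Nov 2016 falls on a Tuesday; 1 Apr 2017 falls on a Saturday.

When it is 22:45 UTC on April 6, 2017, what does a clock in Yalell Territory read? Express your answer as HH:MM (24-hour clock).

1 November 2016 is a Tuesday, so Mondays fall on 7, 14, 21, 28; the last is November 28.
1 April 2017 is a Saturday, so the first Monday is April 3 and the second is April 10.
At the standard offset (UTC−09:45), 22:45 UTC − 9h45m = 13:00 Yalell Territory standard time.
The standard-time date in Yalell Territory, April 6, 2017, falls between 28 November 2016 and 10 April 2017, so daylight saving is in effect and Yalell Territory is at UTC−08:45.
22:45 UTC − 8h45m = 14:00 local.

14:00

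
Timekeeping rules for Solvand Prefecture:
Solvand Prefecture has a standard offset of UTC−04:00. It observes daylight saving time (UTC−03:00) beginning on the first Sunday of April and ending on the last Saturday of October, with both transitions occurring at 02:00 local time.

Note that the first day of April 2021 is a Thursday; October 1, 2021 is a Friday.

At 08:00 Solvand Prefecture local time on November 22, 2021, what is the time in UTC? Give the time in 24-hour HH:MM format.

1 April 2021 is a Thursday, so the first Sunday is April 4.
1 October 2021 is a Friday, so Saturdays fall on 2, 9, 16, 23, 30; the last is October 30.
November 22, 2021 does not fall between 4 April and 30 October, so daylight saving is not in effect and Solvand Prefecture is at UTC−04:00.
08:00 local + 4h = 12:00 UTC.

12:00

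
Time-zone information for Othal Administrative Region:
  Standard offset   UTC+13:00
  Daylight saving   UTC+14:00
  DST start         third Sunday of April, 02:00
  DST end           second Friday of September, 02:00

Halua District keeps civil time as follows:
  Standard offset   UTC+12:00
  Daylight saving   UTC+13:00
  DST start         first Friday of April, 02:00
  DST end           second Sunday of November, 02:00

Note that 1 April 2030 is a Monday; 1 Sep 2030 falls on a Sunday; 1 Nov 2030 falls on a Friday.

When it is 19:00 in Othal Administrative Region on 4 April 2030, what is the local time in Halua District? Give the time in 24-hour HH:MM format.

18:00

1 April 2030 is a Monday, so the first Sunday is April 7 and the third is April 21.
1 September 2030 is a Sunday, so the first Friday is September 6 and the second is September 13.
Daylight saving runs 21 April – 13 September; 4 April 2030 is outside that window, so Othal Administrative Region is on standard time at UTC+13:00.
19:00 Othal Administrative Region − 13h = 06:00 UTC.
1 April 2030 is a Monday, so the first Friday is April 5.
1 November 2030 is a Friday, so the first Sunday is November 3 and the second is November 10.
At the standard offset (UTC+12:00), 06:00 UTC + 12h = 18:00 Halua District standard time.
Daylight saving runs 5 April – 10 November; the standard-time date in Halua District, 4 April 2030, is outside that window, so Halua District is on standard time at UTC+12:00.
06:00 UTC + 12h = 18:00 Halua District.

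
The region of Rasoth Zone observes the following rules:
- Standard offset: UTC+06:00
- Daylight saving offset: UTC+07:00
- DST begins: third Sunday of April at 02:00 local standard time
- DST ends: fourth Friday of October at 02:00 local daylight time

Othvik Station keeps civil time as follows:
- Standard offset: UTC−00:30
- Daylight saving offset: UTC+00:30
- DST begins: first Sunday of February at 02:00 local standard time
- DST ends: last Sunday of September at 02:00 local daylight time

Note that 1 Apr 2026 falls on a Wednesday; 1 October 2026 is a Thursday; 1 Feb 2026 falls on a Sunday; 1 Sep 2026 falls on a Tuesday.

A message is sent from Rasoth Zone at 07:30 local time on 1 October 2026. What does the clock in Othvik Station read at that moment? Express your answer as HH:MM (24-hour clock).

00:00

1 April 2026 is a Wednesday, so the first Sunday is April 5 and the third is April 19.
1 October 2026 is a Thursday, so the first Friday is October 2 and the fourth is October 23.
1 October 2026 lies within the daylight-saving period (19 April – 23 October), so Rasoth Zone is on daylight time, UTC+07:00.
07:30 Rasoth Zone − 7h = 00:30 UTC.
1 February 2026 is a Sunday, so the first Sunday is February 1.
1 September 2026 is a Tuesday, so Sundays fall on 6, 13, 20, 27; the last is September 27.
At the standard offset (UTC−00:30), 00:30 UTC − 0h30m = 00:00 Othvik Station standard time.
The standard-time date in Othvik Station, 1 October 2026, does not fall between 1 February and 27 September, so daylight saving is not in effect and Othvik Station is at UTC−00:30.
00:30 UTC − 0h30m = 00:00 Othvik Station.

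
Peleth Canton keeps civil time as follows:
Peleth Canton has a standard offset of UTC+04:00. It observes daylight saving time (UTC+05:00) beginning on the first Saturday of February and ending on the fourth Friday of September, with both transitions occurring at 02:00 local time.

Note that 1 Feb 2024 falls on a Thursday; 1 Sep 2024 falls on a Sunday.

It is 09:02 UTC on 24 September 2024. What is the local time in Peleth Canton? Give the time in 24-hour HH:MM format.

1 February 2024 is a Thursday, so the first Saturday is February 3.
1 September 2024 is a Sunday, so the first Friday is September 6 and the fourth is September 27.
At the standard offset (UTC+04:00), 09:02 UTC + 4h = 13:02 Peleth Canton standard time.
The standard-time date in Peleth Canton, 24 September 2024, lies within the daylight-saving period (3 February – 27 September), so Peleth Canton is on daylight time, UTC+05:00.
09:02 UTC + 5h = 14:02 local.

14:02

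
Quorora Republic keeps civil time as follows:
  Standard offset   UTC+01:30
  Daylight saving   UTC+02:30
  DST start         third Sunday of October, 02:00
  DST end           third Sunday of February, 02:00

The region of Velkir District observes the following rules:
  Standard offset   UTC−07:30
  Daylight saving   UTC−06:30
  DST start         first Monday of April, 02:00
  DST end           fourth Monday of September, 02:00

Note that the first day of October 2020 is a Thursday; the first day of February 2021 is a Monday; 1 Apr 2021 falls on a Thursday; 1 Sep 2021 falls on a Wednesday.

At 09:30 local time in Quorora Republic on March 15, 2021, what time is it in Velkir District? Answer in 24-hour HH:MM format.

00:30

1 October 2020 is a Thursday, so the first Sunday is October 4 and the third is October 18.
1 February 2021 is a Monday, so the first Sunday is February 7 and the third is February 21.
March 15, 2021 does not fall between 18 October 2020 and 21 February 2021, so daylight saving is not in effect and Quorora Republic is at UTC+01:30.
09:30 Quorora Republic − 1h30m = 08:00 UTC.
1 April 2021 is a Thursday, so the first Monday is April 5.
1 September 2021 is a Wednesday, so the first Monday is September 6 and the fourth is September 27.
At the standard offset (UTC−07:30), 08:00 UTC − 7h30m = 00:30 Velkir District standard time.
The standard-time date in Velkir District, March 15, 2021, does not fall between 5 April and 27 September, so daylight saving is not in effect and Velkir District is at UTC−07:30.
08:00 UTC − 7h30m = 00:30 Velkir District.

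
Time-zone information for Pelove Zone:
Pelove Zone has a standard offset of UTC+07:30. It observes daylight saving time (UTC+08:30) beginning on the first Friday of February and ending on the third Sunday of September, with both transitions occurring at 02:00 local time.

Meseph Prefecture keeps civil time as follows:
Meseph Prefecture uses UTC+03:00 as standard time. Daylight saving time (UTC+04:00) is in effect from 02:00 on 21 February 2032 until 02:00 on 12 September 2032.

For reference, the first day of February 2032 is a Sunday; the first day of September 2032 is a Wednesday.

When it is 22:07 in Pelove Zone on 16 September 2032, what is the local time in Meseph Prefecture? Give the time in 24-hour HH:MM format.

16:37

1 February 2032 is a Sunday, so the first Friday is February 6.
1 September 2032 is a Wednesday, so the first Sunday is September 5 and the third is September 19.
16 September 2032 falls between 6 February and 19 September, so daylight saving is in effect and Pelove Zone is at UTC+08:30.
22:07 Pelove Zone − 8h30m = 13:37 UTC.
At the standard offset (UTC+03:00), 13:37 UTC + 3h = 16:37 Meseph Prefecture standard time.
Daylight saving runs 21 February – 12 September; the standard-time date in Meseph Prefecture, 16 September 2032, is outside that window, so Meseph Prefecture is on standard time at UTC+03:00.
13:37 UTC + 3h = 16:37 Meseph Prefecture.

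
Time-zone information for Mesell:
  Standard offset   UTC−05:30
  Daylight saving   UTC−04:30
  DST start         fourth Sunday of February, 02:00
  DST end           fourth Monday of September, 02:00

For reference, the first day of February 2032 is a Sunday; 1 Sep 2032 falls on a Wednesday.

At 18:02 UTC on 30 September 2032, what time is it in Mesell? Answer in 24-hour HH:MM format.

1 February 2032 is a Sunday, so the first Sunday is February 1 and the fourth is February 22.
1 September 2032 is a Wednesday, so the first Monday is September 6 and the fourth is September 27.
At the standard offset (UTC−05:30), 18:02 UTC − 5h30m = 12:32 Mesell standard time.
The standard-time date in Mesell, 30 September 2032, is outside the daylight-saving period (22 February – 27 September), so Mesell is on standard time, UTC−05:30.
18:02 UTC − 5h30m = 12:32 local.

12:32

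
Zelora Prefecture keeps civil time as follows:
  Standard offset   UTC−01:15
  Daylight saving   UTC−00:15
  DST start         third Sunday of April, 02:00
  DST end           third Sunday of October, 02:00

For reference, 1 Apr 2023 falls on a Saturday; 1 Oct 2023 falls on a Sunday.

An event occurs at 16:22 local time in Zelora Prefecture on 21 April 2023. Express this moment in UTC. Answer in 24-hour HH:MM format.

1 April 2023 is a Saturday, so the first Sunday is April 2 and the third is April 16.
1 October 2023 is a Sunday, so the first Sunday is October 1 and the third is October 15.
21 April 2023 lies within the daylight-saving period (16 April – 15 October), so Zelora Prefecture is on daylight time, UTC−00:15.
16:22 local + 0h15m = 16:37 UTC.

16:37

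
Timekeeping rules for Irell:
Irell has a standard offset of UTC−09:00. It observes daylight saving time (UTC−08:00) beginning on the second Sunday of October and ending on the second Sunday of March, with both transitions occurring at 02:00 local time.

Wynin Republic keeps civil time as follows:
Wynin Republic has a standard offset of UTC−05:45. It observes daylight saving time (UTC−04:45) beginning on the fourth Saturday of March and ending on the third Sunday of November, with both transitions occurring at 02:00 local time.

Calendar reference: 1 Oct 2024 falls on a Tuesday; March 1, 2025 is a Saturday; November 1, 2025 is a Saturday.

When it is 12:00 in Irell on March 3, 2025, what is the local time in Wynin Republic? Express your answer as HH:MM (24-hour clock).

1 October 2024 is a Tuesday, so the first Sunday is October 6 and the second is October 13.
1 March 2025 is a Saturday, so the first Sunday is March 2 and the second is March 9.
Daylight saving runs 13 October 2024 – 9 March 2025; March 3, 2025 is inside that window, so Irell is at UTC−08:00.
12:00 Irell + 8h = 20:00 UTC.
1 March 2025 is a Saturday, so the first Saturday is March 1 and the fourth is March 22.
1 November 2025 is a Saturday, so the first Sunday is November 2 and the third is November 16.
At the standard offset (UTC−05:45), 20:00 UTC − 5h45m = 14:15 Wynin Republic standard time.
The standard-time date in Wynin Republic, March 3, 2025, does not fall between 22 March and 16 November, so daylight saving is not in effect and Wynin Republic is at UTC−05:45.
20:00 UTC − 5h45m = 14:15 Wynin Republic.

14:15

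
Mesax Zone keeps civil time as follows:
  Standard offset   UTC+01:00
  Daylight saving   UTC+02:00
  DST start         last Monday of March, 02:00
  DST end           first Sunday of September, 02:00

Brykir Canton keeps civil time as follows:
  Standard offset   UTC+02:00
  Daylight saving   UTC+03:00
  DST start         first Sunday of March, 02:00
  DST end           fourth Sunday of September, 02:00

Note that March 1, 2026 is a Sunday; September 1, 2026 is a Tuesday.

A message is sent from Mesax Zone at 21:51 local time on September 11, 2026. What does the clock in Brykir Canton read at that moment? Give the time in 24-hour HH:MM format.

23:51

1 March 2026 is a Sunday, so Mondays fall on 2, 9, 16, 23, 30; the last is March 30.
1 September 2026 is a Tuesday, so the first Sunday is September 6.
September 11, 2026 is outside the daylight-saving period (30 March – 6 September), so Mesax Zone is on standard time, UTC+01:00.
21:51 Mesax Zone − 1h = 20:51 UTC.
1 March 2026 is a Sunday, so the first Sunday is March 1.
1 September 2026 is a Tuesday, so the first Sunday is September 6 and the fourth is September 27.
At the standard offset (UTC+02:00), 20:51 UTC + 2h = 22:51 Brykir Canton standard time.
The standard-time date in Brykir Canton, September 11, 2026, falls between 1 March and 27 September, so daylight saving is in effect and Brykir Canton is at UTC+03:00.
20:51 UTC + 3h = 23:51 Brykir Canton.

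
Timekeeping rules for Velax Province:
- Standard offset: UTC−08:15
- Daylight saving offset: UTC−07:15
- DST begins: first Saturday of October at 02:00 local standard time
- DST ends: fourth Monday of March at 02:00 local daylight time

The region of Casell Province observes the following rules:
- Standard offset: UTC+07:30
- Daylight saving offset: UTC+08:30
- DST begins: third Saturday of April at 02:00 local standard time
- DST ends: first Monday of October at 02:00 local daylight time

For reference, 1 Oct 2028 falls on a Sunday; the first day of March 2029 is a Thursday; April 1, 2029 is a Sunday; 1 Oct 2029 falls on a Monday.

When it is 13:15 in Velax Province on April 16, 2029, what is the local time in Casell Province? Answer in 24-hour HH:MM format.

05:00

1 October 2028 is a Sunday, so the first Saturday is October 7.
1 March 2029 is a Thursday, so the first Monday is March 5 and the fourth is March 26.
April 16, 2029 does not fall between 7 October 2028 and 26 March 2029, so daylight saving is not in effect and Velax Province is at UTC−08:15.
13:15 Velax Province + 8h15m = 21:30 UTC.
1 April 2029 is a Sunday, so the first Saturday is April 7 and the third is April 21.
1 October 2029 is a Monday, so the first Monday is October 1.
At the standard offset (UTC+07:30), 21:30 UTC + 7h30m = 05:00 Casell Province standard time (rolling into the next day, 17 April 2029).
The standard-time date in Casell Province, April 17, 2029, is outside the daylight-saving period (21 April – 1 October), so Casell Province is on standard time, UTC+07:30.
21:30 UTC + 7h30m = 05:00 Casell Province (rolling into the next day, 17 April 2029).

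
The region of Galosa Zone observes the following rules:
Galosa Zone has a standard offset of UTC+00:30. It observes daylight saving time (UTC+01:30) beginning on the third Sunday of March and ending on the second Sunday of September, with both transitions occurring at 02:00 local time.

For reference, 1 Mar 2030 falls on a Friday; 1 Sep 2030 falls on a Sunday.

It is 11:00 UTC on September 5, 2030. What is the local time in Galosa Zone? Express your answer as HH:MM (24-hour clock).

12:30

1 March 2030 is a Friday, so the first Sunday is March 3 and the third is March 17.
1 September 2030 is a Sunday, so the first Sunday is September 1 and the second is September 8.
At the standard offset (UTC+00:30), 11:00 UTC + 0h30m = 11:30 Galosa Zone standard time.
The standard-time date in Galosa Zone, September 5, 2030, lies within the daylight-saving period (17 March – 8 September), so Galosa Zone is on daylight time, UTC+01:30.
11:00 UTC + 1h30m = 12:30 local.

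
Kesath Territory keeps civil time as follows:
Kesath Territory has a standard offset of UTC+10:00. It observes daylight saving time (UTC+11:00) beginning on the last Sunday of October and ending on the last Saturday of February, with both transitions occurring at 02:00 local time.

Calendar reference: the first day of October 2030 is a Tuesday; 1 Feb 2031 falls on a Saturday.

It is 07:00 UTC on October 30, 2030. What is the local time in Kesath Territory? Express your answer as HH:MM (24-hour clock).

18:00

1 October 2030 is a Tuesday, so Sundays fall on 6, 13, 20, 27; the last is October 27.
1 February 2031 is a Saturday, so Saturdays fall on 1, 8, 15, 22; the last is February 22.
At the standard offset (UTC+10:00), 07:00 UTC + 10h = 17:00 Kesath Territory standard time.
The standard-time date in Kesath Territory, October 30, 2030, lies within the daylight-saving period (27 October 2030 – 22 February 2031), so Kesath Territory is on daylight time, UTC+11:00.
07:00 UTC + 11h = 18:00 local.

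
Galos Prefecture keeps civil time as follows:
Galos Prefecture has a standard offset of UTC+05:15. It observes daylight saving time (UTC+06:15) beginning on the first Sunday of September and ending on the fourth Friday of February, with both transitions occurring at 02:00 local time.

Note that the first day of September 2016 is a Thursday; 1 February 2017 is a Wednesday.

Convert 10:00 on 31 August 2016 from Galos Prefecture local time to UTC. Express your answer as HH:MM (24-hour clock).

1 September 2016 is a Thursday, so the first Sunday is September 4.
1 February 2017 is a Wednesday, so the first Friday is February 3 and the fourth is February 24.
31 August 2016 is outside the daylight-saving period (4 September 2016 – 24 February 2017), so Galos Prefecture is on standard time, UTC+05:15.
10:00 local − 5h15m = 04:45 UTC.

04:45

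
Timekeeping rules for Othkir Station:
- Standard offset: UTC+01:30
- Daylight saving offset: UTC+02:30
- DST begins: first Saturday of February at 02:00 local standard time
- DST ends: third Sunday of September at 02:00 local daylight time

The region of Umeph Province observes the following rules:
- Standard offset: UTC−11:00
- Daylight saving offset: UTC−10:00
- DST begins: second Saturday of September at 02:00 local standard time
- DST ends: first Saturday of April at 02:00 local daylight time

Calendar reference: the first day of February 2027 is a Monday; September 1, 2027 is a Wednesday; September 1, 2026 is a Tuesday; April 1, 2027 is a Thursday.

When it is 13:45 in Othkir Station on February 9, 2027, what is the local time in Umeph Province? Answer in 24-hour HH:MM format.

01:15

1 February 2027 is a Monday, so the first Saturday is February 6.
1 September 2027 is a Wednesday, so the first Sunday is September 5 and the third is September 19.
Daylight saving runs 6 February – 19 September; February 9, 2027 is inside that window, so Othkir Station is at UTC+02:30.
13:45 Othkir Station − 2h30m = 11:15 UTC.
1 September 2026 is a Tuesday, so the first Saturday is September 5 and the second is September 12.
1 April 2027 is a Thursday, so the first Saturday is April 3.
At the standard offset (UTC−11:00), 11:15 UTC − 11h = 00:15 Umeph Province standard time.
Daylight saving runs 12 September 2026 – 3 April 2027; the standard-time date in Umeph Province, February 9, 2027, is inside that window, so Umeph Province is at UTC−10:00.
11:15 UTC − 10h = 01:15 Umeph Province.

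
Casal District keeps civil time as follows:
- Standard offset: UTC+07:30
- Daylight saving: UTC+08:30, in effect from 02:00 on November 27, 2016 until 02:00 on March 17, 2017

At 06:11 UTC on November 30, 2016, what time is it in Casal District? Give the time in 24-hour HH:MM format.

At the standard offset (UTC+07:30), 06:11 UTC + 7h30m = 13:41 Casal District standard time.
The standard-time date in Casal District, November 30, 2016, falls between 27 November 2016 and 17 March 2017, so daylight saving is in effect and Casal District is at UTC+08:30.
06:11 UTC + 8h30m = 14:41 local.

14:41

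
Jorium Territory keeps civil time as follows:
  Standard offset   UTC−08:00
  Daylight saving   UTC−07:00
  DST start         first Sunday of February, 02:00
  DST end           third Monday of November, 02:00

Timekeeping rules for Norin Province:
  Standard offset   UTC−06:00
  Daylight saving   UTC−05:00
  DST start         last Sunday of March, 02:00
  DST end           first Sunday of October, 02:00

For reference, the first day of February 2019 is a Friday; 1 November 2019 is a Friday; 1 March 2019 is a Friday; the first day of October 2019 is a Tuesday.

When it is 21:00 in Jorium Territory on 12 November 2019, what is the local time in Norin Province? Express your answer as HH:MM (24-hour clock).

22:00

1 February 2019 is a Friday, so the first Sunday is February 3.
1 November 2019 is a Friday, so the first Monday is November 4 and the third is November 18.
Daylight saving runs 3 February – 18 November; 12 November 2019 is inside that window, so Jorium Territory is at UTC−07:00.
21:00 Jorium Territory + 7h = 04:00 UTC (rolling into the next day, 13 November 2019).
1 March 2019 is a Friday, so Sundays fall on 3, 10, 17, 24, 31; the last is March 31.
1 October 2019 is a Tuesday, so the first Sunday is October 6.
At the standard offset (UTC−06:00), 04:00 UTC − 6h = 22:00 Norin Province standard time (rolling into the previous day, 12 November 2019).
The standard-time date in Norin Province, 12 November 2019, does not fall between 31 March and 6 October, so daylight saving is not in effect and Norin Province is at UTC−06:00.
04:00 UTC − 6h = 22:00 Norin Province (rolling into the previous day, 12 November 2019).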